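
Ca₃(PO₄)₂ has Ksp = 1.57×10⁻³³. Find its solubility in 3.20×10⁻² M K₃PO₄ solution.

3.84×10⁻¹¹ M

Ca₃(PO₄)₂(s) ⇌ 3 Ca²⁺(aq) + 2 PO₄³⁻(aq)
The solution already contains PO₄³⁻ at 3.20×10⁻² M. Let s be the molar solubility of Ca₃(PO₄)₂.
[PO₄³⁻] ≈ 3.20×10⁻² M (common ion dominates); [Ca²⁺] = 3s.
Ksp = [Ca²⁺]^3[PO₄³⁻]^2 = (3s)^3(3.20×10⁻²)^2
(3s)^3 = 1.57×10⁻³³ / (3.20×10⁻²)^2 = 1.53×10⁻³⁰
s = 3.84×10⁻¹¹ M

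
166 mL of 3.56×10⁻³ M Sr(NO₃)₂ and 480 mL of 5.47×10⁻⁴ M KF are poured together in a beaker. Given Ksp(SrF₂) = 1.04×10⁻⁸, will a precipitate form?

Total volume after mixing = 166 + 480 = 646 mL.
[Sr²⁺] = (3.56×10⁻³)(166)/646 = 9.15×10⁻⁴ M
[F⁻] = (5.47×10⁻⁴)(480)/646 = 4.06×10⁻⁴ M
Q = [Sr²⁺][F⁻]^2 = 1.51×10⁻¹⁰
Q < Ksp (1.51×10⁻¹⁰ vs 1.04×10⁻⁸); the solution remains unsaturated and no precipitate forms.

No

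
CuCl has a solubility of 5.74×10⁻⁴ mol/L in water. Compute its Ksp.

Ksp = 3.29×10⁻⁷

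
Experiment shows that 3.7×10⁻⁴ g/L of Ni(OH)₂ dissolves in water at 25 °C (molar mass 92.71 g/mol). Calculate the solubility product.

Molar solubility s = (3.7×10⁻⁴ g/L) / (92.71 g/mol) = 3.991×10⁻⁶ mol/L
Ni(OH)₂(s) ⇌ Ni²⁺(aq) + 2 OH⁻(aq)
If s mol/L of Ni(OH)₂ dissolves, [Ni²⁺] = s and [OH⁻] = 2s.
Ksp = [Ni²⁺][OH⁻]^2 = s · (2s)^2 = 4s^3
Ksp = 4 × (3.991×10⁻⁶)^3 = 2.5×10⁻¹⁶

Ksp = 2.5×10⁻¹⁶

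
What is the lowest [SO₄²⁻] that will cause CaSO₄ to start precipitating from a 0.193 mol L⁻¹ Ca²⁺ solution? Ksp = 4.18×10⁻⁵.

2.17×10⁻⁴ M

Precipitation begins when Q = Ksp.
CaSO₄(s) ⇌ Ca²⁺(aq) + SO₄²⁻(aq)
Ksp = [Ca²⁺][SO₄²⁻] = [SO₄²⁻](0.193)
[SO₄²⁻] = 4.18×10⁻⁵ / (0.193) = 2.17×10⁻⁴
[SO₄²⁻] = 2.17×10⁻⁴ mol L⁻¹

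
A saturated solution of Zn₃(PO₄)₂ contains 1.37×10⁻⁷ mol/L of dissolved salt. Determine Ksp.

Zn₃(PO₄)₂(s) ⇌ 3 Zn²⁺(aq) + 2 PO₄³⁻(aq)
For each mole of Zn₃(PO₄)₂ that dissolves per liter, [Zn²⁺] = 3s and [PO₄³⁻] = 2s; let s denote this solubility.
Ksp = [Zn²⁺]^3[PO₄³⁻]^2 = (3s)^3 · (2s)^2 = 108s^5
Ksp = 108 × (1.37×10⁻⁷)^5 = 5.21×10⁻³³

Ksp = 5.21×10⁻³³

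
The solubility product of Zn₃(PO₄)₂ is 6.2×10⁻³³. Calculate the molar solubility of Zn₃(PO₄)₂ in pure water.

1.4×10⁻⁷ M

Zn₃(PO₄)₂(s) ⇌ 3 Zn²⁺(aq) + 2 PO₄³⁻(aq)
Call the molar solubility s, so that [Zn²⁺] = 3s and [PO₄³⁻] = 2s.
Ksp = [Zn²⁺]^3[PO₄³⁻]^2 = (3s)^3 · (2s)^2 = 108s^5
108s^5 = 6.2×10⁻³³  ⇒  s^5 = 5.7×10⁻³⁵
s = (5.7×10⁻³⁵)^(1/5) = 1.4×10⁻⁷ M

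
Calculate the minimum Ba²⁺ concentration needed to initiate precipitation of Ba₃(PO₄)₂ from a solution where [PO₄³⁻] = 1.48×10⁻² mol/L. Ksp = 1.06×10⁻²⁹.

3.64×10⁻⁹ M

A salt starts to precipitate once the ion product Q reaches its Ksp.
Ba₃(PO₄)₂(s) ⇌ 3 Ba²⁺(aq) + 2 PO₄³⁻(aq)
Ksp = [Ba²⁺]^3[PO₄³⁻]^2 = [Ba²⁺]^3(1.48×10⁻²)^2
[Ba²⁺]^3 = 1.06×10⁻²⁹ / (1.48×10⁻²)^2 = 4.84×10⁻²⁶
[Ba²⁺] = 3.64×10⁻⁹ mol/L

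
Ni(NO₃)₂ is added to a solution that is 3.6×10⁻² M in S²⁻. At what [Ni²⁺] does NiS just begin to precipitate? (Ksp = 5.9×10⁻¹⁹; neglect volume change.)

1.6×10⁻¹⁷ M

Each salt precipitates once Q = Ksp for that salt.
NiS(s) ⇌ Ni²⁺(aq) + S²⁻(aq)
Ksp = [Ni²⁺][S²⁻] = [Ni²⁺](3.6×10⁻²)
[Ni²⁺] = 5.9×10⁻¹⁹ / (3.6×10⁻²) = 1.6×10⁻¹⁷
[Ni²⁺] = 1.6×10⁻¹⁷ M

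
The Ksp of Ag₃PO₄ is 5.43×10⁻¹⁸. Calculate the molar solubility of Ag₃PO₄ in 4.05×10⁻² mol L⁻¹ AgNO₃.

8.17×10⁻¹⁴ M

Ag₃PO₄(s) ⇌ 3 Ag⁺(aq) + PO₄³⁻(aq)
Let s be the solubility of Ag₃PO₄ here. The common ion gives [Ag⁺] ≈ 4.05×10⁻² mol L⁻¹, and [PO₄³⁻] = s.
Ksp = [Ag⁺]^3[PO₄³⁻] = (4.05×10⁻²)^3s
s = 5.43×10⁻¹⁸ / (4.05×10⁻²)^3 = 8.17×10⁻¹⁴
s = 8.17×10⁻¹⁴ mol L⁻¹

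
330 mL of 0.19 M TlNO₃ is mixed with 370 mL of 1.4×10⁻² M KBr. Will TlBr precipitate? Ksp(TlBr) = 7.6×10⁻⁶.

Yes

After mixing, V = 330 mL + 370 mL = 700 mL.
[Tl⁺] = (0.19)(330)/700 = 9.0×10⁻² M
[Br⁻] = (1.4×10⁻²)(370)/700 = 7.4×10⁻³ M
Q = [Tl⁺][Br⁻] = 6.6×10⁻⁴
Because Q > Ksp (6.6×10⁻⁴ vs 7.6×10⁻⁶), a precipitate of TlBr forms.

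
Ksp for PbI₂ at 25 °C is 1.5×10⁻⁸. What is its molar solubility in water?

1.6×10⁻³ M

PbI₂(s) ⇌ Pb²⁺(aq) + 2 I⁻(aq)
With molar solubility s: [Pb²⁺] = s, [I⁻] = 2s.
Ksp = [Pb²⁺][I⁻]^2 = s · (2s)^2 = 4s^3
4s^3 = 1.5×10⁻⁸  ⇒  s^3 = 3.8×10⁻⁹
s = (3.8×10⁻⁹)^(1/3) = 1.6×10⁻³ mol L⁻¹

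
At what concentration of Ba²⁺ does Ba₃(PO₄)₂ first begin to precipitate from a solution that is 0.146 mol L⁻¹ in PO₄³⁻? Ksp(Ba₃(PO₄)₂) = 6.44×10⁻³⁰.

Each salt precipitates once Q = Ksp for that salt.
Ba₃(PO₄)₂(s) ⇌ 3 Ba²⁺(aq) + 2 PO₄³⁻(aq)
Ksp = [Ba²⁺]^3[PO₄³⁻]^2 = [Ba²⁺]^3(0.146)^2
[Ba²⁺]^3 = 6.44×10⁻³⁰ / (0.146)^2 = 3.02×10⁻²⁸
[Ba²⁺] = 6.71×10⁻¹⁰ mol L⁻¹

6.71×10⁻¹⁰ M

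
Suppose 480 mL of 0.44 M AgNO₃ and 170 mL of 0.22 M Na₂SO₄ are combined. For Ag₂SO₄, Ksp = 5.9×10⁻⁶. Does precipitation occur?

The combined volume is 650 mL.
[Ag⁺] = (0.44)(480)/650 = 0.32 M
[SO₄²⁻] = (0.22)(170)/650 = 5.8×10⁻² M
Q = [Ag⁺]^2[SO₄²⁻] = 6.1×10⁻³
Because Q > Ksp (6.1×10⁻³ vs 5.9×10⁻⁶), a precipitate of Ag₂SO₄ forms.

Yes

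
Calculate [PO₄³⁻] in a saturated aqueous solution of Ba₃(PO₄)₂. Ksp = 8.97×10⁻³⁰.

1.22×10⁻⁶ M

Ba₃(PO₄)₂(s) ⇌ 3 Ba²⁺(aq) + 2 PO₄³⁻(aq)
Call the molar solubility s, so that [Ba²⁺] = 3s and [PO₄³⁻] = 2s.
Ksp = [Ba²⁺]^3[PO₄³⁻]^2 = (3s)^3 · (2s)^2 = 108s^5 = 8.97×10⁻³⁰
s = 6.08×10⁻⁷ M
[PO₄³⁻] = 2s = 1.22×10⁻⁶ M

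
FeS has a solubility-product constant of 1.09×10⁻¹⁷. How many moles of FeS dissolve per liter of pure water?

FeS(s) ⇌ Fe²⁺(aq) + S²⁻(aq)
Let s be the molar solubility. Then [Fe²⁺] = s and [S²⁻] = s.
Ksp = [Fe²⁺][S²⁻] = s · s = s^2
s^2 = 1.09×10⁻¹⁷
s = 3.30×10⁻⁹ mol/L

3.30×10⁻⁹ M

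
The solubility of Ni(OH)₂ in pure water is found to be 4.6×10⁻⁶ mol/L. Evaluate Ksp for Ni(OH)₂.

Ksp = 3.9×10⁻¹⁶

Ni(OH)₂(s) ⇌ Ni²⁺(aq) + 2 OH⁻(aq)
Let s be the molar solubility. Then [Ni²⁺] = s and [OH⁻] = 2s.
Ksp = [Ni²⁺][OH⁻]^2 = s · (2s)^2 = 4s^3
Ksp = 4 × (4.6×10⁻⁶)^3 = 3.9×10⁻¹⁶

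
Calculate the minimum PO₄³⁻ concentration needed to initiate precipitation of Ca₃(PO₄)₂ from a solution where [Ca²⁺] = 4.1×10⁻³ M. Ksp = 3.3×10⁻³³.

2.2×10⁻¹³ M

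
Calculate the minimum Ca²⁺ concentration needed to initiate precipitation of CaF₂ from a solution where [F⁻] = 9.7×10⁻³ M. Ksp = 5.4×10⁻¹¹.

5.7×10⁻⁷ M

Precipitation of each salt begins when its ion product equals Ksp.
CaF₂(s) ⇌ Ca²⁺(aq) + 2 F⁻(aq)
Ksp = [Ca²⁺][F⁻]^2 = [Ca²⁺](9.7×10⁻³)^2
[Ca²⁺] = 5.4×10⁻¹¹ / (9.7×10⁻³)^2 = 5.7×10⁻⁷
[Ca²⁺] = 5.7×10⁻⁷ M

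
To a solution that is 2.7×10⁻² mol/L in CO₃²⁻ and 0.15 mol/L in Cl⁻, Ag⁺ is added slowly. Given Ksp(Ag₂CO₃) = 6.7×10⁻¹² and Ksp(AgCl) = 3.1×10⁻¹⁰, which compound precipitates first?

The threshold for precipitation is Q = Ksp.
For Ag₂CO₃: [Ag⁺] = (Ksp/[CO₃²⁻])^(1/2) = 1.6×10⁻⁵ mol/L
For AgCl: [Ag⁺] = (Ksp/[Cl⁻]) = 2.1×10⁻⁹ mol/L
AgCl requires the lower [Ag⁺], so it precipitates first.

AgCl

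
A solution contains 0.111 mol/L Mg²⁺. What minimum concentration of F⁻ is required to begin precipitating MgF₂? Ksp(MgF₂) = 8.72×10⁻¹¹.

Each salt precipitates once Q = Ksp for that salt.
MgF₂(s) ⇌ Mg²⁺(aq) + 2 F⁻(aq)
Ksp = [Mg²⁺][F⁻]^2 = [F⁻]^2(0.111)
[F⁻]^2 = 8.72×10⁻¹¹ / (0.111) = 7.86×10⁻¹⁰
[F⁻] = 2.80×10⁻⁵ mol/L

2.80×10⁻⁵ M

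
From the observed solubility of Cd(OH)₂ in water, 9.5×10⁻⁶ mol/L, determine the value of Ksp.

Cd(OH)₂(s) ⇌ Cd²⁺(aq) + 2 OH⁻(aq)
Let s be the molar solubility. Then [Cd²⁺] = s and [OH⁻] = 2s.
Ksp = [Cd²⁺][OH⁻]^2 = s · (2s)^2 = 4s^3
Ksp = 4 × (9.5×10⁻⁶)^3 = 3.4×10⁻¹⁵

Ksp = 3.4×10⁻¹⁵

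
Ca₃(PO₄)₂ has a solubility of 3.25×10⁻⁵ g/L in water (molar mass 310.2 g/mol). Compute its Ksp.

Molar solubility s = (3.25×10⁻⁵ g/L) / (310.2 g/mol) = 1.0477×10⁻⁷ mol/L
Ca₃(PO₄)₂(s) ⇌ 3 Ca²⁺(aq) + 2 PO₄³⁻(aq)
With molar solubility s: [Ca²⁺] = 3s, [PO₄³⁻] = 2s.
Ksp = [Ca²⁺]^3[PO₄³⁻]^2 = (3s)^3 · (2s)^2 = 108s^5
Ksp = 108 × (1.0477×10⁻⁷)^5 = 1.36×10⁻³³

Ksp = 1.36×10⁻³³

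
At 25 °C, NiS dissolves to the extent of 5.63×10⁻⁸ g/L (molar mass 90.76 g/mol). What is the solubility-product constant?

s = (5.63×10⁻⁸ g L⁻¹)/(90.76 g mol⁻¹) = 6.2032×10⁻¹⁰ M
NiS(s) ⇌ Ni²⁺(aq) + S²⁻(aq)
Let s be the molar solubility. Then [Ni²⁺] = s and [S²⁻] = s.
Ksp = [Ni²⁺][S²⁻] = s · s = s^2
Ksp = (6.2032×10⁻¹⁰)^2 = 3.85×10⁻¹⁹

Ksp = 3.85×10⁻¹⁹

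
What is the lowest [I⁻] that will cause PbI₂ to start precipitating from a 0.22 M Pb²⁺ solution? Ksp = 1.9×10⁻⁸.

2.9×10⁻⁴ M

Precipitation of each salt begins when its ion product equals Ksp.
PbI₂(s) ⇌ Pb²⁺(aq) + 2 I⁻(aq)
Ksp = [Pb²⁺][I⁻]^2 = [I⁻]^2(0.22)
[I⁻]^2 = 1.9×10⁻⁸ / (0.22) = 8.6×10⁻⁸
[I⁻] = 2.9×10⁻⁴ M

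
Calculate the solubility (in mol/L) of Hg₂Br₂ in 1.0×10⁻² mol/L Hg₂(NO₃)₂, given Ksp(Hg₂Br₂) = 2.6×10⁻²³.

Hg₂Br₂(s) ⇌ Hg₂²⁺(aq) + 2 Br⁻(aq)
Hg₂²⁺ is already present at 1.0×10⁻² mol/L. If s mol/L of Hg₂Br₂ dissolves, [Br⁻] = 2s while [Hg₂²⁺] ≈ 1.0×10⁻² mol/L.
Ksp = [Hg₂²⁺][Br⁻]^2 = (1.0×10⁻²)(2s)^2
(2s)^2 = 2.6×10⁻²³ / (1.0×10⁻²) = 2.6×10⁻²¹
s = 2.5×10⁻¹¹ mol/L

2.5×10⁻¹¹ M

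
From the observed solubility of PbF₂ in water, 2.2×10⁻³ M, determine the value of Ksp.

PbF₂(s) ⇌ Pb²⁺(aq) + 2 F⁻(aq)
For each mole of PbF₂ that dissolves per liter, [Pb²⁺] = s and [F⁻] = 2s; let s denote this solubility.
Ksp = [Pb²⁺][F⁻]^2 = s · (2s)^2 = 4s^3
Ksp = 4 × (2.2×10⁻³)^3 = 4.3×10⁻⁸

Ksp = 4.3×10⁻⁸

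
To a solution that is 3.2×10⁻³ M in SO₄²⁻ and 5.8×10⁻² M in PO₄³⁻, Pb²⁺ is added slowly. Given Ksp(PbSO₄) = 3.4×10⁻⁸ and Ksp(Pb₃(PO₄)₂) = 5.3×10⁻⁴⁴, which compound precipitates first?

Pb₃(PO₄)₂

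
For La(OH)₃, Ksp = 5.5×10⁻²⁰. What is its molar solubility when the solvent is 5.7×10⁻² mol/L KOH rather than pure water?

La(OH)₃(s) ⇌ La³⁺(aq) + 3 OH⁻(aq)
Let s be the solubility of La(OH)₃ here. The common ion gives [OH⁻] ≈ 5.7×10⁻² mol/L, and [La³⁺] = s.
Ksp = [La³⁺][OH⁻]^3 = s(5.7×10⁻²)^3
s = 5.5×10⁻²⁰ / (5.7×10⁻²)^3 = 3.0×10⁻¹⁶
s = 3.0×10⁻¹⁶ mol/L

3.0×10⁻¹⁶ M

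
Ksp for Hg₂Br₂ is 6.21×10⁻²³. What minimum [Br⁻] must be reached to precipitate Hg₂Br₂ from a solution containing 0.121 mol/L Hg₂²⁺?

Precipitation begins when Q = Ksp.
Hg₂Br₂(s) ⇌ Hg₂²⁺(aq) + 2 Br⁻(aq)
Ksp = [Hg₂²⁺][Br⁻]^2 = [Br⁻]^2(0.121)
[Br⁻]^2 = 6.21×10⁻²³ / (0.121) = 5.13×10⁻²²
[Br⁻] = 2.27×10⁻¹¹ mol/L

2.27×10⁻¹¹ M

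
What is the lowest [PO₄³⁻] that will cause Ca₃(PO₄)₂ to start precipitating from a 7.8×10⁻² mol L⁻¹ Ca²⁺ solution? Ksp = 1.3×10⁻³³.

1.7×10⁻¹⁵ M

The threshold for precipitation is Q = Ksp.
Ca₃(PO₄)₂(s) ⇌ 3 Ca²⁺(aq) + 2 PO₄³⁻(aq)
Ksp = [Ca²⁺]^3[PO₄³⁻]^2 = [PO₄³⁻]^2(7.8×10⁻²)^3
[PO₄³⁻]^2 = 1.3×10⁻³³ / (7.8×10⁻²)^3 = 2.7×10⁻³⁰
[PO₄³⁻] = 1.7×10⁻¹⁵ mol L⁻¹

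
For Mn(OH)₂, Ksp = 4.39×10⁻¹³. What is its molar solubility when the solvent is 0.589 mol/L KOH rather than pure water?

1.27×10⁻¹² M

Mn(OH)₂(s) ⇌ Mn²⁺(aq) + 2 OH⁻(aq)
The solution already contains OH⁻ at 0.589 mol/L. Let s be the molar solubility of Mn(OH)₂.
[OH⁻] ≈ 0.589 mol/L (common ion dominates); [Mn²⁺] = s.
Ksp = [Mn²⁺][OH⁻]^2 = s(0.589)^2
s = 4.39×10⁻¹³ / (0.589)^2 = 1.27×10⁻¹²
s = 1.27×10⁻¹² mol/L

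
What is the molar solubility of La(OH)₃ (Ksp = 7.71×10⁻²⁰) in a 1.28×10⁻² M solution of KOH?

La(OH)₃(s) ⇌ La³⁺(aq) + 3 OH⁻(aq)
OH⁻ is already present at 1.28×10⁻² M. If s mol/L of La(OH)₃ dissolves, [La³⁺] = s while [OH⁻] ≈ 1.28×10⁻² M.
Ksp = [La³⁺][OH⁻]^3 = s(1.28×10⁻²)^3
s = 7.71×10⁻²⁰ / (1.28×10⁻²)^3 = 3.68×10⁻¹⁴
s = 3.68×10⁻¹⁴ M

3.68×10⁻¹⁴ M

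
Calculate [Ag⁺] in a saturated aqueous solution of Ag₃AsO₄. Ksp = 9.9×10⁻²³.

4.2×10⁻⁶ M

Ag₃AsO₄(s) ⇌ 3 Ag⁺(aq) + AsO₄³⁻(aq)
Call the molar solubility s, so that [Ag⁺] = 3s and [AsO₄³⁻] = s.
Ksp = [Ag⁺]^3[AsO₄³⁻] = (3s)^3 · s = 27s^4 = 9.9×10⁻²³
s = 1.4×10⁻⁶ M
[Ag⁺] = 3s = 4.2×10⁻⁶ M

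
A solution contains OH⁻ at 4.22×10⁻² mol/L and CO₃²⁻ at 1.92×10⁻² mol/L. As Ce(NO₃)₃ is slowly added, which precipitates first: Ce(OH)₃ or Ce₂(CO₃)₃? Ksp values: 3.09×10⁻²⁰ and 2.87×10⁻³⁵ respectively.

Ce(OH)₃

Precipitation begins when Q = Ksp.
For Ce(OH)₃: [Ce³⁺] = (Ksp/[OH⁻]^3) = 4.11×10⁻¹⁶ mol/L
For Ce₂(CO₃)₃: [Ce³⁺] = (Ksp/[CO₃²⁻]^3)^(1/2) = 2.01×10⁻¹⁵ mol/L
The smaller threshold [Ce³⁺] is reached first, so Ce(OH)₃ precipitates first.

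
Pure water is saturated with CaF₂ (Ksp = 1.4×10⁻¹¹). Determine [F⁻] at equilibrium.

CaF₂(s) ⇌ Ca²⁺(aq) + 2 F⁻(aq)
For each mole of CaF₂ that dissolves per liter, [Ca²⁺] = s and [F⁻] = 2s; let s denote this solubility.
Ksp = [Ca²⁺][F⁻]^2 = s · (2s)^2 = 4s^3 = 1.4×10⁻¹¹
s = 1.5×10⁻⁴ mol/L
[F⁻] = 2s = 3.0×10⁻⁴ mol/L

3.0×10⁻⁴ M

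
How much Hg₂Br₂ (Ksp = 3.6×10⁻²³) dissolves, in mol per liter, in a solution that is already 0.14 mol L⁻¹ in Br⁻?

1.8×10⁻²¹ M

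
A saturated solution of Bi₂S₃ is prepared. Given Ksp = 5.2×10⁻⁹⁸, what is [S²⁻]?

Bi₂S₃(s) ⇌ 2 Bi³⁺(aq) + 3 S²⁻(aq)
Call the molar solubility s, so that [Bi³⁺] = 2s and [S²⁻] = 3s.
Ksp = [Bi³⁺]^2[S²⁻]^3 = (2s)^2 · (3s)^3 = 108s^5 = 5.2×10⁻⁹⁸
s = 1.4×10⁻²⁰ mol L⁻¹
[S²⁻] = 3s = 4.1×10⁻²⁰ mol L⁻¹

4.1×10⁻²⁰ M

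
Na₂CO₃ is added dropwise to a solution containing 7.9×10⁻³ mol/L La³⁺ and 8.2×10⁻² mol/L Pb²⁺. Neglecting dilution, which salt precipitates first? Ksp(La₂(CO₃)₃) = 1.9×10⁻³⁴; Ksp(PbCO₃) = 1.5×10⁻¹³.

Each salt precipitates once Q = Ksp for that salt.
For La₂(CO₃)₃: [CO₃²⁻] = (Ksp/[La³⁺]^2)^(1/3) = 1.4×10⁻¹⁰ mol/L
For PbCO₃: [CO₃²⁻] = (Ksp/[Pb²⁺]) = 1.8×10⁻¹² mol/L
PbCO₃ requires the lower [CO₃²⁻], so it precipitates first.

PbCO₃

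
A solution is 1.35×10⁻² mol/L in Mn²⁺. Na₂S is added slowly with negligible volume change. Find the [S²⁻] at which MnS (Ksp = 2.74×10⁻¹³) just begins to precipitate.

A salt starts to precipitate once the ion product Q reaches its Ksp.
MnS(s) ⇌ Mn²⁺(aq) + S²⁻(aq)
Ksp = [Mn²⁺][S²⁻] = [S²⁻](1.35×10⁻²)
[S²⁻] = 2.74×10⁻¹³ / (1.35×10⁻²) = 2.03×10⁻¹¹
[S²⁻] = 2.03×10⁻¹¹ mol/L

2.03×10⁻¹¹ M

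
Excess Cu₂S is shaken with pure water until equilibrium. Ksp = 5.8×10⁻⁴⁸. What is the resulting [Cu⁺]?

2.3×10⁻¹⁶ M

Cu₂S(s) ⇌ 2 Cu⁺(aq) + S²⁻(aq)
Call the molar solubility s, so that [Cu⁺] = 2s and [S²⁻] = s.
Ksp = [Cu⁺]^2[S²⁻] = (2s)^2 · s = 4s^3 = 5.8×10⁻⁴⁸
s = 1.1×10⁻¹⁶ mol/L
[Cu⁺] = 2s = 2.3×10⁻¹⁶ mol/L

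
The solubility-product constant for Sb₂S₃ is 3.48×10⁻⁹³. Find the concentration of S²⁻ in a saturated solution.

3.79×10⁻¹⁹ M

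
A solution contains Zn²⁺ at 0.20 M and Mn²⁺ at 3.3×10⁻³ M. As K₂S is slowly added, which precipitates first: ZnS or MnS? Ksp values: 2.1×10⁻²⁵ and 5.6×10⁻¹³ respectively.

ZnS

A salt starts to precipitate once the ion product Q reaches its Ksp.
For ZnS: [S²⁻] = (Ksp/[Zn²⁺]) = 1.1×10⁻²⁴ M
For MnS: [S²⁻] = (Ksp/[Mn²⁺]) = 1.7×10⁻¹⁰ M
ZnS requires the lower [S²⁻], so it precipitates first.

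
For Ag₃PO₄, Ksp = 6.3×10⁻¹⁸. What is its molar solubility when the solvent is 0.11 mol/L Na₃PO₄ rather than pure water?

Ag₃PO₄(s) ⇌ 3 Ag⁺(aq) + PO₄³⁻(aq)
With PO₄³⁻ already at 0.11 mol/L and s small, take [PO₄³⁻] ≈ 0.11 mol/L and [Ag⁺] = 3s.
Ksp = [Ag⁺]^3[PO₄³⁻] = (3s)^3(0.11)
(3s)^3 = 6.3×10⁻¹⁸ / (0.11) = 5.7×10⁻¹⁷
s = 1.3×10⁻⁶ mol/L

1.3×10⁻⁶ M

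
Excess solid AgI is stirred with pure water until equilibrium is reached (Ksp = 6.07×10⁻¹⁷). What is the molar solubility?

7.79×10⁻⁹ M

AgI(s) ⇌ Ag⁺(aq) + I⁻(aq)
With molar solubility s: [Ag⁺] = s, [I⁻] = s.
Ksp = [Ag⁺][I⁻] = s · s = s^2
s^2 = 6.07×10⁻¹⁷
s = 7.79×10⁻⁹ mol/L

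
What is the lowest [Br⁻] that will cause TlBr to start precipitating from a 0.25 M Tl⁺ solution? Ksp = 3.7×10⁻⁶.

Precipitation begins when Q = Ksp.
TlBr(s) ⇌ Tl⁺(aq) + Br⁻(aq)
Ksp = [Tl⁺][Br⁻] = [Br⁻](0.25)
[Br⁻] = 3.7×10⁻⁶ / (0.25) = 1.5×10⁻⁵
[Br⁻] = 1.5×10⁻⁵ M

1.5×10⁻⁵ M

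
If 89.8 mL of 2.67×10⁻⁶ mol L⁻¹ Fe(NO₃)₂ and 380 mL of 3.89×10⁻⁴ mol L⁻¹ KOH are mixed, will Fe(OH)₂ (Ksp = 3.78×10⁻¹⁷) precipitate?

Yes

The combined volume is 469.8 mL.
[Fe²⁺] = (2.67×10⁻⁶)(89.8)/469.8 = 5.10×10⁻⁷ mol L⁻¹
[OH⁻] = (3.89×10⁻⁴)(380)/469.8 = 3.15×10⁻⁴ mol L⁻¹
Q = [Fe²⁺][OH⁻]^2 = 5.05×10⁻¹⁴
Since Q (5.05×10⁻¹⁴) exceeds Ksp (3.78×10⁻¹⁷), Fe(OH)₂ will precipitate.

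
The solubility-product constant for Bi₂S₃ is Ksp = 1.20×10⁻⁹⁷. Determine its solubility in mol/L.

1.62×10⁻²⁰ M

Bi₂S₃(s) ⇌ 2 Bi³⁺(aq) + 3 S²⁻(aq)
For each mole of Bi₂S₃ that dissolves per liter, [Bi³⁺] = 2s and [S²⁻] = 3s; let s denote this solubility.
Ksp = [Bi³⁺]^2[S²⁻]^3 = (2s)^2 · (3s)^3 = 108s^5
108s^5 = 1.20×10⁻⁹⁷  ⇒  s^5 = 1.11×10⁻⁹⁹
Taking the 5th root, s = 1.62×10⁻²⁰ mol/L.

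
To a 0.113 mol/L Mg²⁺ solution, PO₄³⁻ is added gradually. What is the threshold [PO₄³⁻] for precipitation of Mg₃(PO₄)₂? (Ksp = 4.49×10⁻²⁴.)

5.58×10⁻¹¹ M

Precipitation of each salt begins when its ion product equals Ksp.
Mg₃(PO₄)₂(s) ⇌ 3 Mg²⁺(aq) + 2 PO₄³⁻(aq)
Ksp = [Mg²⁺]^3[PO₄³⁻]^2 = [PO₄³⁻]^2(0.113)^3
[PO₄³⁻]^2 = 4.49×10⁻²⁴ / (0.113)^3 = 3.11×10⁻²¹
[PO₄³⁻] = 5.58×10⁻¹¹ mol/L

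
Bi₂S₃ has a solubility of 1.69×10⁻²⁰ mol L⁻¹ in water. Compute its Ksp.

Bi₂S₃(s) ⇌ 2 Bi³⁺(aq) + 3 S²⁻(aq)
With molar solubility s: [Bi³⁺] = 2s, [S²⁻] = 3s.
Ksp = [Bi³⁺]^2[S²⁻]^3 = (2s)^2 · (3s)^3 = 108s^5
Ksp = 108 × (1.69×10⁻²⁰)^5 = 1.49×10⁻⁹⁷

Ksp = 1.49×10⁻⁹⁷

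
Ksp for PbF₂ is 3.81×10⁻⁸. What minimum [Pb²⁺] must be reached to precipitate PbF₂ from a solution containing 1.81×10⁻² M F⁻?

A salt starts to precipitate once the ion product Q reaches its Ksp.
PbF₂(s) ⇌ Pb²⁺(aq) + 2 F⁻(aq)
Ksp = [Pb²⁺][F⁻]^2 = [Pb²⁺](1.81×10⁻²)^2
[Pb²⁺] = 3.81×10⁻⁸ / (1.81×10⁻²)^2 = 1.16×10⁻⁴
[Pb²⁺] = 1.16×10⁻⁴ M

1.16×10⁻⁴ M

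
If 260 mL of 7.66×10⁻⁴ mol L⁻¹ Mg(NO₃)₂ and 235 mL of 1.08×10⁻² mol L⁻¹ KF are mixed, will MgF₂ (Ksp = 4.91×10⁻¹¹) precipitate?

After mixing, V = 260 mL + 235 mL = 495 mL.
[Mg²⁺] = (7.66×10⁻⁴)(260)/495 = 4.02×10⁻⁴ mol L⁻¹
[F⁻] = (1.08×10⁻²)(235)/495 = 5.13×10⁻³ mol L⁻¹
Q = [Mg²⁺][F⁻]^2 = 1.06×10⁻⁸
Q = 1.06×10⁻⁸ > Ksp = 4.91×10⁻¹¹, so the solution is supersaturated and MgF₂ precipitates.

Yes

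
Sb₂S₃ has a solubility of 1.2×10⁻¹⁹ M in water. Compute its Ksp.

Ksp = 2.7×10⁻⁹³

Sb₂S₃(s) ⇌ 2 Sb³⁺(aq) + 3 S²⁻(aq)
Let s be the molar solubility. Then [Sb³⁺] = 2s and [S²⁻] = 3s.
Ksp = [Sb³⁺]^2[S²⁻]^3 = (2s)^2 · (3s)^3 = 108s^5
Ksp = 108 × (1.2×10⁻¹⁹)^5 = 2.7×10⁻⁹³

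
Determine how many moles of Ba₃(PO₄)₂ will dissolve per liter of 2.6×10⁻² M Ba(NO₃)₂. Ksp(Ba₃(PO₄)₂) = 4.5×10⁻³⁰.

2.5×10⁻¹³ M

Ba₃(PO₄)₂(s) ⇌ 3 Ba²⁺(aq) + 2 PO₄³⁻(aq)
Let s be the solubility of Ba₃(PO₄)₂ here. The common ion gives [Ba²⁺] ≈ 2.6×10⁻² M, and [PO₄³⁻] = 2s.
Ksp = [Ba²⁺]^3[PO₄³⁻]^2 = (2.6×10⁻²)^3(2s)^2
(2s)^2 = 4.5×10⁻³⁰ / (2.6×10⁻²)^3 = 2.6×10⁻²⁵
s = 2.5×10⁻¹³ M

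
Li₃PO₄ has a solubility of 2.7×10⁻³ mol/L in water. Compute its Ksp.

Ksp = 1.4×10⁻⁹

Li₃PO₄(s) ⇌ 3 Li⁺(aq) + PO₄³⁻(aq)
If s mol/L of Li₃PO₄ dissolves, [Li⁺] = 3s and [PO₄³⁻] = s.
Ksp = [Li⁺]^3[PO₄³⁻] = (3s)^3 · s = 27s^4
Ksp = 27 × (2.7×10⁻³)^4 = 1.4×10⁻⁹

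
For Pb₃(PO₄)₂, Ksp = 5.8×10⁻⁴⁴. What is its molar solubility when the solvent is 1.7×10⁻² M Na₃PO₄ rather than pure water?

2.0×10⁻¹⁴ M

Pb₃(PO₄)₂(s) ⇌ 3 Pb²⁺(aq) + 2 PO₄³⁻(aq)
PO₄³⁻ is already present at 1.7×10⁻² M. If s mol/L of Pb₃(PO₄)₂ dissolves, [Pb²⁺] = 3s while [PO₄³⁻] ≈ 1.7×10⁻² M.
Ksp = [Pb²⁺]^3[PO₄³⁻]^2 = (3s)^3(1.7×10⁻²)^2
(3s)^3 = 5.8×10⁻⁴⁴ / (1.7×10⁻²)^2 = 2.0×10⁻⁴⁰
s = 2.0×10⁻¹⁴ M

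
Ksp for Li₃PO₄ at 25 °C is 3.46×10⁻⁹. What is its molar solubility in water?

3.36×10⁻³ M

Li₃PO₄(s) ⇌ 3 Li⁺(aq) + PO₄³⁻(aq)
If s mol/L of Li₃PO₄ dissolves, [Li⁺] = 3s and [PO₄³⁻] = s.
Ksp = [Li⁺]^3[PO₄³⁻] = (3s)^3 · s = 27s^4
27s^4 = 3.46×10⁻⁹  ⇒  s^4 = 1.28×10⁻¹⁰
s = 3.36×10⁻³ mol L⁻¹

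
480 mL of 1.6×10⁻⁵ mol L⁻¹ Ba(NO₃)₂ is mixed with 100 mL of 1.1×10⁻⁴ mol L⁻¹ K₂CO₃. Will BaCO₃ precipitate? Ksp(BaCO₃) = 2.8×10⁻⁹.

The combined volume is 580 mL.
[Ba²⁺] = (1.6×10⁻⁵)(480)/580 = 1.3×10⁻⁵ mol L⁻¹
[CO₃²⁻] = (1.1×10⁻⁴)(100)/580 = 1.9×10⁻⁵ mol L⁻¹
Q = [Ba²⁺][CO₃²⁻] = 2.5×10⁻¹⁰
Q = 2.5×10⁻¹⁰ < Ksp = 2.8×10⁻⁹, so the solution is unsaturated and no precipitate forms.

No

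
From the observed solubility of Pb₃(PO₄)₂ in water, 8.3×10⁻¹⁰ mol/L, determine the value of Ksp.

Ksp = 4.3×10⁻⁴⁴

Pb₃(PO₄)₂(s) ⇌ 3 Pb²⁺(aq) + 2 PO₄³⁻(aq)
For each mole of Pb₃(PO₄)₂ that dissolves per liter, [Pb²⁺] = 3s and [PO₄³⁻] = 2s; let s denote this solubility.
Ksp = [Pb²⁺]^3[PO₄³⁻]^2 = (3s)^3 · (2s)^2 = 108s^5
Ksp = 108 × (8.3×10⁻¹⁰)^5 = 4.3×10⁻⁴⁴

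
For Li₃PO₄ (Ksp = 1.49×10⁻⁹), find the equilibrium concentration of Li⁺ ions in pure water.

8.18×10⁻³ M

Li₃PO₄(s) ⇌ 3 Li⁺(aq) + PO₄³⁻(aq)
Let s be the molar solubility. Then [Li⁺] = 3s and [PO₄³⁻] = s.
Ksp = [Li⁺]^3[PO₄³⁻] = (3s)^3 · s = 27s^4 = 1.49×10⁻⁹
s = 2.73×10⁻³ M
[Li⁺] = 3s = 8.18×10⁻³ M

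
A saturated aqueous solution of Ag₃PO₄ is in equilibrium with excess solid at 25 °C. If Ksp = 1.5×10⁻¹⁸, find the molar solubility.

1.5×10⁻⁵ M

Ag₃PO₄(s) ⇌ 3 Ag⁺(aq) + PO₄³⁻(aq)
Call the molar solubility s, so that [Ag⁺] = 3s and [PO₄³⁻] = s.
Ksp = [Ag⁺]^3[PO₄³⁻] = (3s)^3 · s = 27s^4
27s^4 = 1.5×10⁻¹⁸  ⇒  s^4 = 5.6×10⁻²⁰
Taking the 4th root, s = 1.5×10⁻⁵ mol/L.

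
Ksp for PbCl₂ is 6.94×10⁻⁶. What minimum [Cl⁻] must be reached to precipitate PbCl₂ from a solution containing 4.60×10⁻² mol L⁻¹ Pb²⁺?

1.23×10⁻² M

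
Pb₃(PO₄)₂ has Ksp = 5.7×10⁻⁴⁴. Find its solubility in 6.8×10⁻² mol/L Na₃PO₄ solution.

7.7×10⁻¹⁵ M

Pb₃(PO₄)₂(s) ⇌ 3 Pb²⁺(aq) + 2 PO₄³⁻(aq)
The solution already contains PO₄³⁻ at 6.8×10⁻² mol/L. Let s be the molar solubility of Pb₃(PO₄)₂.
[PO₄³⁻] ≈ 6.8×10⁻² mol/L (common ion dominates); [Pb²⁺] = 3s.
Ksp = [Pb²⁺]^3[PO₄³⁻]^2 = (3s)^3(6.8×10⁻²)^2
(3s)^3 = 5.7×10⁻⁴⁴ / (6.8×10⁻²)^2 = 1.2×10⁻⁴¹
s = 7.7×10⁻¹⁵ mol/L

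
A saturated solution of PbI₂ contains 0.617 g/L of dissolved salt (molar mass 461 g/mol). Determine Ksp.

Molar solubility s = (0.617 g/L) / (461 g/mol) = 1.3384×10⁻³ mol/L
PbI₂(s) ⇌ Pb²⁺(aq) + 2 I⁻(aq)
If s mol/L of PbI₂ dissolves, [Pb²⁺] = s and [I⁻] = 2s.
Ksp = [Pb²⁺][I⁻]^2 = s · (2s)^2 = 4s^3
Ksp = 4 × (1.3384×10⁻³)^3 = 9.59×10⁻⁹

Ksp = 9.59×10⁻⁹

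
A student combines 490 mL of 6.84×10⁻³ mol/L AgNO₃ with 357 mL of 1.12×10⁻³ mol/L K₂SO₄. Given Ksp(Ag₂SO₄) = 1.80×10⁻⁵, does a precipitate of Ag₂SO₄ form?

After mixing, V = 490 mL + 357 mL = 847 mL.
[Ag⁺] = (6.84×10⁻³)(490)/847 = 3.96×10⁻³ mol/L
[SO₄²⁻] = (1.12×10⁻³)(357)/847 = 4.72×10⁻⁴ mol/L
Q = [Ag⁺]^2[SO₄²⁻] = 7.39×10⁻⁹
Q = 7.39×10⁻⁹ < Ksp = 1.80×10⁻⁵, so the solution is unsaturated and no precipitate forms.

No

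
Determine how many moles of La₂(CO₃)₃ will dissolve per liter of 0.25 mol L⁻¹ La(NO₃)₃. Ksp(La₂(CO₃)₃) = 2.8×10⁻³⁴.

La₂(CO₃)₃(s) ⇌ 2 La³⁺(aq) + 3 CO₃²⁻(aq)
The solution already contains La³⁺ at 0.25 mol L⁻¹. Let s be the molar solubility of La₂(CO₃)₃.
[La³⁺] ≈ 0.25 mol L⁻¹ (common ion dominates); [CO₃²⁻] = 3s.
Ksp = [La³⁺]^2[CO₃²⁻]^3 = (0.25)^2(3s)^3
(3s)^3 = 2.8×10⁻³⁴ / (0.25)^2 = 4.5×10⁻³³
s = 5.5×10⁻¹² mol L⁻¹

5.5×10⁻¹² M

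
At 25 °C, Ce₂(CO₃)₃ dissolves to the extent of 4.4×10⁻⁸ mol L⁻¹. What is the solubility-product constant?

Ce₂(CO₃)₃(s) ⇌ 2 Ce³⁺(aq) + 3 CO₃²⁻(aq)
For each mole of Ce₂(CO₃)₃ that dissolves per liter, [Ce³⁺] = 2s and [CO₃²⁻] = 3s; let s denote this solubility.
Ksp = [Ce³⁺]^2[CO₃²⁻]^3 = (2s)^2 · (3s)^3 = 108s^5
Ksp = 108 × (4.4×10⁻⁸)^5 = 1.8×10⁻³⁵

Ksp = 1.8×10⁻³⁵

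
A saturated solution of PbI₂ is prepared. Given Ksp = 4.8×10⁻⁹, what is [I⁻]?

2.1×10⁻³ M

PbI₂(s) ⇌ Pb²⁺(aq) + 2 I⁻(aq)
For each mole of PbI₂ that dissolves per liter, [Pb²⁺] = s and [I⁻] = 2s; let s denote this solubility.
Ksp = [Pb²⁺][I⁻]^2 = s · (2s)^2 = 4s^3 = 4.8×10⁻⁹
s = 1.1×10⁻³ M
[I⁻] = 2s = 2.1×10⁻³ M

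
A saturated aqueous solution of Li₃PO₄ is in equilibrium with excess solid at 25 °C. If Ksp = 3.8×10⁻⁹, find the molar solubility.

Li₃PO₄(s) ⇌ 3 Li⁺(aq) + PO₄³⁻(aq)
For each mole of Li₃PO₄ that dissolves per liter, [Li⁺] = 3s and [PO₄³⁻] = s; let s denote this solubility.
Ksp = [Li⁺]^3[PO₄³⁻] = (3s)^3 · s = 27s^4
27s^4 = 3.8×10⁻⁹  ⇒  s^4 = 1.4×10⁻¹⁰
s = 3.4×10⁻³ mol/L

3.4×10⁻³ M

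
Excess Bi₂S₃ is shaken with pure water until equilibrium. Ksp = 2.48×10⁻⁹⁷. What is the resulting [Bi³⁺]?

3.74×10⁻²⁰ M

Bi₂S₃(s) ⇌ 2 Bi³⁺(aq) + 3 S²⁻(aq)
If s mol/L of Bi₂S₃ dissolves, [Bi³⁺] = 2s and [S²⁻] = 3s.
Ksp = [Bi³⁺]^2[S²⁻]^3 = (2s)^2 · (3s)^3 = 108s^5 = 2.48×10⁻⁹⁷
s = 1.87×10⁻²⁰ M
[Bi³⁺] = 2s = 3.74×10⁻²⁰ M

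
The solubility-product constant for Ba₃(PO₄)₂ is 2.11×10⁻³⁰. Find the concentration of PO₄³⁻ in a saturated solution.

Ba₃(PO₄)₂(s) ⇌ 3 Ba²⁺(aq) + 2 PO₄³⁻(aq)
With molar solubility s: [Ba²⁺] = 3s, [PO₄³⁻] = 2s.
Ksp = [Ba²⁺]^3[PO₄³⁻]^2 = (3s)^3 · (2s)^2 = 108s^5 = 2.11×10⁻³⁰
s = 4.55×10⁻⁷ mol L⁻¹
[PO₄³⁻] = 2s = 9.10×10⁻⁷ mol L⁻¹

9.10×10⁻⁷ M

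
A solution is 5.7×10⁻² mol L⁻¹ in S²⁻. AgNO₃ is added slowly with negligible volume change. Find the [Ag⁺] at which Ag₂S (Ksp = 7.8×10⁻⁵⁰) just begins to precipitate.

Precipitation of each salt begins when its ion product equals Ksp.
Ag₂S(s) ⇌ 2 Ag⁺(aq) + S²⁻(aq)
Ksp = [Ag⁺]^2[S²⁻] = [Ag⁺]^2(5.7×10⁻²)
[Ag⁺]^2 = 7.8×10⁻⁵⁰ / (5.7×10⁻²) = 1.4×10⁻⁴⁸
[Ag⁺] = 1.2×10⁻²⁴ mol L⁻¹

1.2×10⁻²⁴ M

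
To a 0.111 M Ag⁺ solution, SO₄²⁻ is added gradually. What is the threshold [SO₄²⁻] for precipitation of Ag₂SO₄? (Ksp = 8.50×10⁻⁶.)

6.90×10⁻⁴ M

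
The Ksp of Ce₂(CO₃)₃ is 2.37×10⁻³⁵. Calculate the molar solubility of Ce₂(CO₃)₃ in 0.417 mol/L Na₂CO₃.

9.04×10⁻¹⁸ M

Ce₂(CO₃)₃(s) ⇌ 2 Ce³⁺(aq) + 3 CO₃²⁻(aq)
With CO₃²⁻ already at 0.417 mol/L and s small, take [CO₃²⁻] ≈ 0.417 mol/L and [Ce³⁺] = 2s.
Ksp = [Ce³⁺]^2[CO₃²⁻]^3 = (2s)^2(0.417)^3
(2s)^2 = 2.37×10⁻³⁵ / (0.417)^3 = 3.27×10⁻³⁴
s = 9.04×10⁻¹⁸ mol/L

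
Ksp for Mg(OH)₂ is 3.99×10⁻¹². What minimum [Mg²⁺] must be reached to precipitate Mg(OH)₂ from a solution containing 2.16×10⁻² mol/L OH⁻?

Each salt precipitates once Q = Ksp for that salt.
Mg(OH)₂(s) ⇌ Mg²⁺(aq) + 2 OH⁻(aq)
Ksp = [Mg²⁺][OH⁻]^2 = [Mg²⁺](2.16×10⁻²)^2
[Mg²⁺] = 3.99×10⁻¹² / (2.16×10⁻²)^2 = 8.55×10⁻⁹
[Mg²⁺] = 8.55×10⁻⁹ mol/L

8.55×10⁻⁹ M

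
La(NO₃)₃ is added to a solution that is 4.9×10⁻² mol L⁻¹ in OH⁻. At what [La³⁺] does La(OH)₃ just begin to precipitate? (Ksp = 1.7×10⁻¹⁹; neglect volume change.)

Precipitation begins when Q = Ksp.
La(OH)₃(s) ⇌ La³⁺(aq) + 3 OH⁻(aq)
Ksp = [La³⁺][OH⁻]^3 = [La³⁺](4.9×10⁻²)^3
[La³⁺] = 1.7×10⁻¹⁹ / (4.9×10⁻²)^3 = 1.4×10⁻¹⁵
[La³⁺] = 1.4×10⁻¹⁵ mol L⁻¹

1.4×10⁻¹⁵ M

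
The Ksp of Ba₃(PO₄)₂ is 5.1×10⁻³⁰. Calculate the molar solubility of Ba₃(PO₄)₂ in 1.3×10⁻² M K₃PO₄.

Ba₃(PO₄)₂(s) ⇌ 3 Ba²⁺(aq) + 2 PO₄³⁻(aq)
With PO₄³⁻ already at 1.3×10⁻² M and s small, take [PO₄³⁻] ≈ 1.3×10⁻² M and [Ba²⁺] = 3s.
Ksp = [Ba²⁺]^3[PO₄³⁻]^2 = (3s)^3(1.3×10⁻²)^2
(3s)^3 = 5.1×10⁻³⁰ / (1.3×10⁻²)^2 = 3.0×10⁻²⁶
s = 1.0×10⁻⁹ M

1.0×10⁻⁹ M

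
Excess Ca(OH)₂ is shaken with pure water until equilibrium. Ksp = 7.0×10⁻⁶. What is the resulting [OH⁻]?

2.4×10⁻² M

Ca(OH)₂(s) ⇌ Ca²⁺(aq) + 2 OH⁻(aq)
Call the molar solubility s, so that [Ca²⁺] = s and [OH⁻] = 2s.
Ksp = [Ca²⁺][OH⁻]^2 = s · (2s)^2 = 4s^3 = 7.0×10⁻⁶
s = 1.2×10⁻² M
[OH⁻] = 2s = 2.4×10⁻² M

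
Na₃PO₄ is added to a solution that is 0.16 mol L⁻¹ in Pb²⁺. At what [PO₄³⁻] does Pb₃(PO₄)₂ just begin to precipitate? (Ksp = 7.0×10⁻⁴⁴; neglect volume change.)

4.1×10⁻²¹ M

The threshold for precipitation is Q = Ksp.
Pb₃(PO₄)₂(s) ⇌ 3 Pb²⁺(aq) + 2 PO₄³⁻(aq)
Ksp = [Pb²⁺]^3[PO₄³⁻]^2 = [PO₄³⁻]^2(0.16)^3
[PO₄³⁻]^2 = 7.0×10⁻⁴⁴ / (0.16)^3 = 1.7×10⁻⁴¹
[PO₄³⁻] = 4.1×10⁻²¹ mol L⁻¹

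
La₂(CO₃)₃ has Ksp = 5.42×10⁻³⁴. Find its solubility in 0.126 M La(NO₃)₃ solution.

1.08×10⁻¹¹ M

La₂(CO₃)₃(s) ⇌ 2 La³⁺(aq) + 3 CO₃²⁻(aq)
Let s be the solubility of La₂(CO₃)₃ here. The common ion gives [La³⁺] ≈ 0.126 M, and [CO₃²⁻] = 3s.
Ksp = [La³⁺]^2[CO₃²⁻]^3 = (0.126)^2(3s)^3
(3s)^3 = 5.42×10⁻³⁴ / (0.126)^2 = 3.41×10⁻³²
s = 1.08×10⁻¹¹ M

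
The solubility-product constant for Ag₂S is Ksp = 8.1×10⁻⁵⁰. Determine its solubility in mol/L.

2.7×10⁻¹⁷ M

Ag₂S(s) ⇌ 2 Ag⁺(aq) + S²⁻(aq)
With molar solubility s: [Ag⁺] = 2s, [S²⁻] = s.
Ksp = [Ag⁺]^2[S²⁻] = (2s)^2 · s = 4s^3
4s^3 = 8.1×10⁻⁵⁰  ⇒  s^3 = 2.0×10⁻⁵⁰
Taking the 3rd root, s = 2.7×10⁻¹⁷ mol L⁻¹.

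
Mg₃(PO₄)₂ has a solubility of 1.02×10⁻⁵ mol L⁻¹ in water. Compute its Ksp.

Ksp = 1.19×10⁻²³

Mg₃(PO₄)₂(s) ⇌ 3 Mg²⁺(aq) + 2 PO₄³⁻(aq)
Call the molar solubility s, so that [Mg²⁺] = 3s and [PO₄³⁻] = 2s.
Ksp = [Mg²⁺]^3[PO₄³⁻]^2 = (3s)^3 · (2s)^2 = 108s^5
Ksp = 108 × (1.02×10⁻⁵)^5 = 1.19×10⁻²³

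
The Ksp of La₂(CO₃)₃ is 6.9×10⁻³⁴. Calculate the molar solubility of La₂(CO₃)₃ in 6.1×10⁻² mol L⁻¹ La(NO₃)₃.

1.9×10⁻¹¹ M

La₂(CO₃)₃(s) ⇌ 2 La³⁺(aq) + 3 CO₃²⁻(aq)
Let s be the solubility of La₂(CO₃)₃ here. The common ion gives [La³⁺] ≈ 6.1×10⁻² mol L⁻¹, and [CO₃²⁻] = 3s.
Ksp = [La³⁺]^2[CO₃²⁻]^3 = (6.1×10⁻²)^2(3s)^3
(3s)^3 = 6.9×10⁻³⁴ / (6.1×10⁻²)^2 = 1.9×10⁻³¹
s = 1.9×10⁻¹¹ mol L⁻¹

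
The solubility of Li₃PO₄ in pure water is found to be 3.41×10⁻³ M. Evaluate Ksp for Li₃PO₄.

Li₃PO₄(s) ⇌ 3 Li⁺(aq) + PO₄³⁻(aq)
Call the molar solubility s, so that [Li⁺] = 3s and [PO₄³⁻] = s.
Ksp = [Li⁺]^3[PO₄³⁻] = (3s)^3 · s = 27s^4
Ksp = 27 × (3.41×10⁻³)^4 = 3.65×10⁻⁹

Ksp = 3.65×10⁻⁹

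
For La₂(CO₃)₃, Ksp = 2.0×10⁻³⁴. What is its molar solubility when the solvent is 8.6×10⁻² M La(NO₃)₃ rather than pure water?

1.0×10⁻¹¹ M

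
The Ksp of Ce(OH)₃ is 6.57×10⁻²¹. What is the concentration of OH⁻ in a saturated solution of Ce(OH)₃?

1.18×10⁻⁵ M

Ce(OH)₃(s) ⇌ Ce³⁺(aq) + 3 OH⁻(aq)
Call the molar solubility s, so that [Ce³⁺] = s and [OH⁻] = 3s.
Ksp = [Ce³⁺][OH⁻]^3 = s · (3s)^3 = 27s^4 = 6.57×10⁻²¹
s = 3.95×10⁻⁶ M
[OH⁻] = 3s = 1.18×10⁻⁵ M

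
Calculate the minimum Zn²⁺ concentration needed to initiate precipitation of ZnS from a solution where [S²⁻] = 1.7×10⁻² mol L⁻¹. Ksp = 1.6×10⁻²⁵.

Each salt precipitates once Q = Ksp for that salt.
ZnS(s) ⇌ Zn²⁺(aq) + S²⁻(aq)
Ksp = [Zn²⁺][S²⁻] = [Zn²⁺](1.7×10⁻²)
[Zn²⁺] = 1.6×10⁻²⁵ / (1.7×10⁻²) = 9.4×10⁻²⁴
[Zn²⁺] = 9.4×10⁻²⁴ mol L⁻¹

9.4×10⁻²⁴ M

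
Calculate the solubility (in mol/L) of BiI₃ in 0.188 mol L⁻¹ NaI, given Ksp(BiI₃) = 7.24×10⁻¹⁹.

1.09×10⁻¹⁶ M

BiI₃(s) ⇌ Bi³⁺(aq) + 3 I⁻(aq)
With I⁻ already at 0.188 mol L⁻¹ and s small, take [I⁻] ≈ 0.188 mol L⁻¹ and [Bi³⁺] = s.
Ksp = [Bi³⁺][I⁻]^3 = s(0.188)^3
s = 7.24×10⁻¹⁹ / (0.188)^3 = 1.09×10⁻¹⁶
s = 1.09×10⁻¹⁶ mol L⁻¹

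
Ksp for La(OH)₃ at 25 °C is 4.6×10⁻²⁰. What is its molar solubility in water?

6.4×10⁻⁶ M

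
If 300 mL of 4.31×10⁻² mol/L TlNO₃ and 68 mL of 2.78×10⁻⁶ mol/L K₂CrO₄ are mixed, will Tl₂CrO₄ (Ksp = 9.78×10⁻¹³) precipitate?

Yes

The combined volume is 368 mL.
[Tl⁺] = (4.31×10⁻²)(300)/368 = 3.51×10⁻² mol/L
[CrO₄²⁻] = (2.78×10⁻⁶)(68)/368 = 5.14×10⁻⁷ mol/L
Q = [Tl⁺]^2[CrO₄²⁻] = 6.34×10⁻¹⁰
Since Q (6.34×10⁻¹⁰) exceeds Ksp (9.78×10⁻¹³), Tl₂CrO₄ will precipitate.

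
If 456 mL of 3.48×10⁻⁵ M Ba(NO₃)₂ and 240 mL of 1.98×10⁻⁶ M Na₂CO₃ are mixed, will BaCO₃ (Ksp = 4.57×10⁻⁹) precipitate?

After mixing, V = 456 mL + 240 mL = 696 mL.
[Ba²⁺] = (3.48×10⁻⁵)(456)/696 = 2.28×10⁻⁵ M
[CO₃²⁻] = (1.98×10⁻⁶)(240)/696 = 6.83×10⁻⁷ M
Q = [Ba²⁺][CO₃²⁻] = 1.56×10⁻¹¹
Q < Ksp (1.56×10⁻¹¹ vs 4.57×10⁻⁹); the solution remains unsaturated and no precipitate forms.

No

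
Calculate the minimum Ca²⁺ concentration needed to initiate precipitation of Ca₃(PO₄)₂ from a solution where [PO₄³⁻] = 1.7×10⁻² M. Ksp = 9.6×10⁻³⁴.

The threshold for precipitation is Q = Ksp.
Ca₃(PO₄)₂(s) ⇌ 3 Ca²⁺(aq) + 2 PO₄³⁻(aq)
Ksp = [Ca²⁺]^3[PO₄³⁻]^2 = [Ca²⁺]^3(1.7×10⁻²)^2
[Ca²⁺]^3 = 9.6×10⁻³⁴ / (1.7×10⁻²)^2 = 3.3×10⁻³⁰
[Ca²⁺] = 1.5×10⁻¹⁰ M

1.5×10⁻¹⁰ M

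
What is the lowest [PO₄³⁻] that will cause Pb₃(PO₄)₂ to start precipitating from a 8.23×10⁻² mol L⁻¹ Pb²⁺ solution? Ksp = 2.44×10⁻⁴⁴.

6.62×10⁻²¹ M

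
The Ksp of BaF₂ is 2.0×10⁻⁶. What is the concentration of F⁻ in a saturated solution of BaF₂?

1.6×10⁻² M

BaF₂(s) ⇌ Ba²⁺(aq) + 2 F⁻(aq)
For each mole of BaF₂ that dissolves per liter, [Ba²⁺] = s and [F⁻] = 2s; let s denote this solubility.
Ksp = [Ba²⁺][F⁻]^2 = s · (2s)^2 = 4s^3 = 2.0×10⁻⁶
s = 7.9×10⁻³ M
[F⁻] = 2s = 1.6×10⁻² M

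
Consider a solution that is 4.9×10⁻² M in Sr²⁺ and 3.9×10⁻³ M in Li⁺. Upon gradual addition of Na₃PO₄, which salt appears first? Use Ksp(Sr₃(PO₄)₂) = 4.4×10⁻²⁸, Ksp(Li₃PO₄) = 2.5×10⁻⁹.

Sr₃(PO₄)₂

A salt starts to precipitate once the ion product Q reaches its Ksp.
For Sr₃(PO₄)₂: [PO₄³⁻] = (Ksp/[Sr²⁺]^3)^(1/2) = 1.9×10⁻¹² M
For Li₃PO₄: [PO₄³⁻] = (Ksp/[Li⁺]^3) = 4.2×10⁻² M
Sr₃(PO₄)₂ requires the lower [PO₄³⁻], so it precipitates first.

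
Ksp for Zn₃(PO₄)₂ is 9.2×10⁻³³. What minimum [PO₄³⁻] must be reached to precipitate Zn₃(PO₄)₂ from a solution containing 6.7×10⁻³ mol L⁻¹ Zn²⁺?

1.7×10⁻¹³ M

Precipitation of each salt begins when its ion product equals Ksp.
Zn₃(PO₄)₂(s) ⇌ 3 Zn²⁺(aq) + 2 PO₄³⁻(aq)
Ksp = [Zn²⁺]^3[PO₄³⁻]^2 = [PO₄³⁻]^2(6.7×10⁻³)^3
[PO₄³⁻]^2 = 9.2×10⁻³³ / (6.7×10⁻³)^3 = 3.1×10⁻²⁶
[PO₄³⁻] = 1.7×10⁻¹³ mol L⁻¹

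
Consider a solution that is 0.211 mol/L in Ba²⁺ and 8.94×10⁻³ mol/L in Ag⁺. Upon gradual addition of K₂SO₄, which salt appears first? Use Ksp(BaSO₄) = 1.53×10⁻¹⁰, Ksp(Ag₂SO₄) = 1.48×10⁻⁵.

BaSO₄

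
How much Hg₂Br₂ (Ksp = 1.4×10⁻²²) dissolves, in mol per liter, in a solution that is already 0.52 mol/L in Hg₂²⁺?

8.2×10⁻¹² M

Hg₂Br₂(s) ⇌ Hg₂²⁺(aq) + 2 Br⁻(aq)
Let s be the solubility of Hg₂Br₂ here. The common ion gives [Hg₂²⁺] ≈ 0.52 mol/L, and [Br⁻] = 2s.
Ksp = [Hg₂²⁺][Br⁻]^2 = (0.52)(2s)^2
(2s)^2 = 1.4×10⁻²² / (0.52) = 2.7×10⁻²²
s = 8.2×10⁻¹² mol/L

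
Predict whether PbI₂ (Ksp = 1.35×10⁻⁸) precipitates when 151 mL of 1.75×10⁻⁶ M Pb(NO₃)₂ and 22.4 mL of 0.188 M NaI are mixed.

No

The combined volume is 173.4 mL.
[Pb²⁺] = (1.75×10⁻⁶)(151)/173.4 = 1.52×10⁻⁶ M
[I⁻] = (0.188)(22.4)/173.4 = 2.43×10⁻² M
Q = [Pb²⁺][I⁻]^2 = 8.99×10⁻¹⁰
Q < Ksp (8.99×10⁻¹⁰ vs 1.35×10⁻⁸); the solution remains unsaturated and no precipitate forms.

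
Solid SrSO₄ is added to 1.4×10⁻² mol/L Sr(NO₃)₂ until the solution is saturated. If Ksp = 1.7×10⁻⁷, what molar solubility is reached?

SrSO₄(s) ⇌ Sr²⁺(aq) + SO₄²⁻(aq)
With Sr²⁺ already at 1.4×10⁻² mol/L and s small, take [Sr²⁺] ≈ 1.4×10⁻² mol/L and [SO₄²⁻] = s.
Ksp = [Sr²⁺][SO₄²⁻] = (1.4×10⁻²)s
s = 1.7×10⁻⁷ / (1.4×10⁻²) = 1.2×10⁻⁵
s = 1.2×10⁻⁵ mol/L

1.2×10⁻⁵ M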